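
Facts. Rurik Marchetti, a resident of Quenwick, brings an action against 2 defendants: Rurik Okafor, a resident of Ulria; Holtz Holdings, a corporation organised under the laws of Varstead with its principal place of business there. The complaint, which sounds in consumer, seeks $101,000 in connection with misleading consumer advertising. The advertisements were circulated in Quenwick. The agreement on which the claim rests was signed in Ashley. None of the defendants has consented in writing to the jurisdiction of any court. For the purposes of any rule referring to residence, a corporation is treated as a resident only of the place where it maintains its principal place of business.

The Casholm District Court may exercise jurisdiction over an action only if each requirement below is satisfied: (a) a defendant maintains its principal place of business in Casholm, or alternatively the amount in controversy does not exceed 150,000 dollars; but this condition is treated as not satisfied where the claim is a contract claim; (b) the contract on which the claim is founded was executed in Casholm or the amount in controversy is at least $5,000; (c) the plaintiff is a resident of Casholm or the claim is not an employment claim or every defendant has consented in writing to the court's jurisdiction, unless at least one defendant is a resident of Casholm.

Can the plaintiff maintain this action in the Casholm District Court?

Yes

The Casholm District Court:
  (a) The amount in controversy is $101,000, within the USD 150,000 ceiling — that alternative is enough. And the carve-out is inapplicable — the claim is a consumer claim, not a contract claim. Condition met.
  (b) The amount in controversy is $101,000, which meets the $5,000 floor, which satisfies one of the alternatives. Satisfied.
  (c) The claim is a consumer claim, not an employment claim, which satisfies one of the alternatives. Condition met.
  → Every requirement is satisfied — jurisdiction.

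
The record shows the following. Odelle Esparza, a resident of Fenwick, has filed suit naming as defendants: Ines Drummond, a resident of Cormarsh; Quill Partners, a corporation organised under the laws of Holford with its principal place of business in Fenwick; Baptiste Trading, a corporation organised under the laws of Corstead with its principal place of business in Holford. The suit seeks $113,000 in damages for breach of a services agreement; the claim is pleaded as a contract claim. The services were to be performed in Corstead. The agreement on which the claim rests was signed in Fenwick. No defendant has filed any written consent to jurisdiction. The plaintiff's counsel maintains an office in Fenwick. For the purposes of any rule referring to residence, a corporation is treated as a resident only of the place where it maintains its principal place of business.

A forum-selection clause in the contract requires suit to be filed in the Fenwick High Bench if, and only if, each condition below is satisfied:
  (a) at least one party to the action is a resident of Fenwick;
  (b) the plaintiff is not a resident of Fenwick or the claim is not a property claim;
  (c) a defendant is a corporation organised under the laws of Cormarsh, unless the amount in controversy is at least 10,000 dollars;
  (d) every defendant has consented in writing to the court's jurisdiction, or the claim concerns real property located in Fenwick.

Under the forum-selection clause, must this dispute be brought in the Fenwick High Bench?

No

The Fenwick High Bench:
  (a) Odelle Esparza resides in Fenwick. Satisfied.
  (b) The claim is a contract claim, not a property claim, so one alternative holds. Met.
  (c) The corporate defendant(s) are organised in Corstead, Holford, not Cormarsh. The proviso rescues it, though: the amount in controversy is 113,000 dollars, which meets the $10,000 floor. Satisfied.
  (d) No such written consent has been filed; the claim does not concern real property — every alternative fails. Fails.
  → Forum clause is not triggered.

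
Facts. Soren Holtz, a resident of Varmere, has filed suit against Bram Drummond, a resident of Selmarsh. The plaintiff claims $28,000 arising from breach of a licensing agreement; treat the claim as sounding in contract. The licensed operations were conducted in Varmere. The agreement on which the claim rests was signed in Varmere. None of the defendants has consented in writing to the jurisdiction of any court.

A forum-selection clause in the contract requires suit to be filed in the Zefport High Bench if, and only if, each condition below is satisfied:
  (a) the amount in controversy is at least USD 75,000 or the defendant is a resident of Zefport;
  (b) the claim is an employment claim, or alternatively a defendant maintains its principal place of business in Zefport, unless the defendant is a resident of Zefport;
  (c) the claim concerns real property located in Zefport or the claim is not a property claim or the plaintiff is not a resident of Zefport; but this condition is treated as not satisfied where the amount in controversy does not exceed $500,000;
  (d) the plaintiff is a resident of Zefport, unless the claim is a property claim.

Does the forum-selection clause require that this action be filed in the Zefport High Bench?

No

The Zefport High Bench:
  (a) The amount in controversy is $28,000, below the $75,000 floor; the defendant resides in Selmarsh, not Zefport — no alternative holds. Fails.
  (b) The claim is a contract claim, not an employment claim; no defendant is a corporation — none of the alternatives is met. Nor does the 'unless' clause help: the defendant resides in Selmarsh, not Zefport. Not satisfied.
  (c) The claim is a contract claim, not a property claim, which satisfies one of the alternatives. But the amount in controversy is 28,000 dollars, within the USD 500,000 ceiling, triggering the carve-out and defeating this condition. Not met.
  (d) The plaintiff resides in Varmere, not Zefport. Nor does the 'unless' clause help: the claim is a contract claim, not a property claim. Not met.
  → The clause does not apply.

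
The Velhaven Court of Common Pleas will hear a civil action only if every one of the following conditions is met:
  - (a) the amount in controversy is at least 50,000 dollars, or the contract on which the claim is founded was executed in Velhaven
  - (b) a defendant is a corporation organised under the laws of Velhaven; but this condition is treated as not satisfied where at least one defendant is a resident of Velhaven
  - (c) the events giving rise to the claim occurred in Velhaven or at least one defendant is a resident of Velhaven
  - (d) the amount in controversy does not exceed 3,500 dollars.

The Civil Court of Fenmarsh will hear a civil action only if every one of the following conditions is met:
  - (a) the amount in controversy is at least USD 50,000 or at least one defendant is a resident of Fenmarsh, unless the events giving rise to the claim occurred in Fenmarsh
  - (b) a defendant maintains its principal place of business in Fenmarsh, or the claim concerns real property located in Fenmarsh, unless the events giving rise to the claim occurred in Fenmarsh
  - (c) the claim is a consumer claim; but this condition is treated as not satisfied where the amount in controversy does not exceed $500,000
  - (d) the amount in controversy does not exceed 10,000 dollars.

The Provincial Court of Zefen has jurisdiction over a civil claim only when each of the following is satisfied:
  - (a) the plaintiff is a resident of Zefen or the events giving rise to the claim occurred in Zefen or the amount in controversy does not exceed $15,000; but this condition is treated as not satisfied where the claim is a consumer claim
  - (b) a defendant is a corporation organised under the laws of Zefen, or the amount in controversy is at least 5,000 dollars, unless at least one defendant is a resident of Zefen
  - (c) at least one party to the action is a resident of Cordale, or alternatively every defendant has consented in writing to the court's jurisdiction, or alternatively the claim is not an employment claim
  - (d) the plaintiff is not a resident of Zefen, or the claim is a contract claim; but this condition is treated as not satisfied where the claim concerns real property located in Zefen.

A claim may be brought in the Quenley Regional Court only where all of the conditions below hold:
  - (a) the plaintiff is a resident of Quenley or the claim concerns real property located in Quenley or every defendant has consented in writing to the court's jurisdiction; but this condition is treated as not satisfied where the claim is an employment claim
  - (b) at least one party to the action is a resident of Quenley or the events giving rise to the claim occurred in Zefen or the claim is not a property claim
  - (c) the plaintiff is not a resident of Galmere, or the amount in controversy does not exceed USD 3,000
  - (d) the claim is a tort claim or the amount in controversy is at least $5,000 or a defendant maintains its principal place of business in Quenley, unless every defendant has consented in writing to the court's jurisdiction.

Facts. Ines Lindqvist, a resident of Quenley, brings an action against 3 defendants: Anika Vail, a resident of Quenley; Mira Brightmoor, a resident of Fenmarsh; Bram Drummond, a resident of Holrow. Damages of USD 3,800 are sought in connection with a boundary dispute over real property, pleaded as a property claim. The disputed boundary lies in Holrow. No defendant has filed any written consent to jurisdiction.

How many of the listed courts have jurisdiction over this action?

0

The Velhaven Court of Common Pleas:
  (a) The amount in controversy is 3,800 dollars, below the 50,000 dollars floor; no contract (and hence no place of execution) is alleged — every alternative fails. Not satisfied.
  (b) No defendant is a corporation. Not satisfied.
  (c) The operative events occurred in Holrow, not Velhaven; no defendant resides in Velhaven (they reside in Quenley, Fenmarsh, Holrow) — none of the alternatives is met. Not satisfied.
  (d) The amount in controversy is $3,800, above the $3,500 ceiling. Not satisfied.
  → The court lacks jurisdiction.
The Civil Court of Fenmarsh:
  (a) Mira Brightmoor resides in Fenmarsh, so one alternative holds. Condition met.
  (b) No defendant is a corporation; the property lies in Holrow, not Fenmarsh — no alternative holds. The proviso offers no rescue either, since the operative events occurred in Holrow, not Fenmarsh. Fails.
  (c) The claim is a property claim, not a consumer claim. Not satisfied.
  (d) The amount in controversy is USD 3,800, within the $10,000 ceiling. Met.
  → Not every requirement is met — no jurisdiction.
The Provincial Court of Zefen:
  (a) The amount in controversy is USD 3,800, within the $15,000 ceiling, so this disjunct is met. The carve-out does not apply: the claim is a property claim, not a consumer claim. Met.
  (b) No defendant is a corporation; the amount in controversy is 3,800 dollars, below the USD 5,000 floor — every alternative fails. Nor does the 'unless' clause help: no defendant resides in Zefen (they reside in Quenley, Fenmarsh, Holrow). Fails.
  (c) The claim is a property claim, not an employment claim, so one alternative holds. Met.
  (d) The plaintiff resides in Quenley, which is not Zefen, so this disjunct is met. And the carve-out is inapplicable — the property lies in Holrow, not Zefen. Satisfied.
  → At least one condition fails; no jurisdiction.
The Quenley Regional Court:
  (a) The plaintiff resides in Quenley, so one alternative holds. And the carve-out is inapplicable — the claim is a property claim, not an employment claim. Satisfied.
  (b) Ines Lindqvist resides in Quenley, so this disjunct is met. Met.
  (c) The plaintiff resides in Quenley, which is not Galmere, so one alternative holds. Satisfied.
  (d) The claim is a property claim, not a tort claim; the amount in controversy is $3,800, below the $5,000 floor; no defendant is a corporation — every alternative fails. And no such written consent has been filed, so the proviso does not save it. Fails.
  → No jurisdiction.
No court satisfies all of its conditions.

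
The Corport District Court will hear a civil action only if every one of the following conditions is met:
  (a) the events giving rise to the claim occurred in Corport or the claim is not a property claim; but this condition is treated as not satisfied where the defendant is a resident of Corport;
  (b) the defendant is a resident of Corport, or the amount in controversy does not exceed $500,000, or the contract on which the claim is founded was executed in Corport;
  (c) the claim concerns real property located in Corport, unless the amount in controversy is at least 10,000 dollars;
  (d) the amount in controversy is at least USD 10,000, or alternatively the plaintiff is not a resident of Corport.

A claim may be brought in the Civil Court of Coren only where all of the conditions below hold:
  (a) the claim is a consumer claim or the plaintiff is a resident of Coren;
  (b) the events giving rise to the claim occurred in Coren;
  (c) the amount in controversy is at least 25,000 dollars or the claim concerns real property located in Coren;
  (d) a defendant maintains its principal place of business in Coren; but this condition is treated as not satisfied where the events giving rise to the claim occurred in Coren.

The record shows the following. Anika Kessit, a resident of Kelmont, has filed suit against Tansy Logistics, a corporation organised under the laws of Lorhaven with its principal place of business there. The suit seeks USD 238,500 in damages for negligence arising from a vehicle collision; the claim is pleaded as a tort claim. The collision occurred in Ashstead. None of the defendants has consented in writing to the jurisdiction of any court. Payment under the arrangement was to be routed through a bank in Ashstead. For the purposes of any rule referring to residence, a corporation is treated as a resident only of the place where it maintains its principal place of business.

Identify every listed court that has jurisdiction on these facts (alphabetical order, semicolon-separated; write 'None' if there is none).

The Corport District Court:
  (a) The claim is a tort claim, not a property claim — that alternative is enough. The carve-out does not apply: the defendant resides in Lorhaven, not Corport. Satisfied.
  (b) The amount in controversy is USD 238,500, within the 500,000 dollars ceiling, so one alternative holds. Met.
  (c) The claim does not concern real property. However, the amount in controversy is USD 238,500, which meets the USD 10,000 floor, so the 'unless' proviso supplies this condition. Satisfied.
  (d) The amount in controversy is 238,500 dollars, which meets the 10,000 dollars floor — that alternative is enough. Satisfied.
  → Every requirement is satisfied — jurisdiction.
The Civil Court of Coren:
  (a) The claim is a tort claim, not a consumer claim; the plaintiff resides in Kelmont, not Coren — no alternative holds. Not met.
  (b) The operative events occurred in Ashstead, not Coren. Condition not met.
  (c) The amount in controversy is USD 238,500, which meets the $25,000 floor, so one alternative holds. Condition met.
  (d) The corporate defendant(s) have their principal place of business in Lorhaven, not Coren. Not met.
  → The court lacks jurisdiction.

the Corport District Court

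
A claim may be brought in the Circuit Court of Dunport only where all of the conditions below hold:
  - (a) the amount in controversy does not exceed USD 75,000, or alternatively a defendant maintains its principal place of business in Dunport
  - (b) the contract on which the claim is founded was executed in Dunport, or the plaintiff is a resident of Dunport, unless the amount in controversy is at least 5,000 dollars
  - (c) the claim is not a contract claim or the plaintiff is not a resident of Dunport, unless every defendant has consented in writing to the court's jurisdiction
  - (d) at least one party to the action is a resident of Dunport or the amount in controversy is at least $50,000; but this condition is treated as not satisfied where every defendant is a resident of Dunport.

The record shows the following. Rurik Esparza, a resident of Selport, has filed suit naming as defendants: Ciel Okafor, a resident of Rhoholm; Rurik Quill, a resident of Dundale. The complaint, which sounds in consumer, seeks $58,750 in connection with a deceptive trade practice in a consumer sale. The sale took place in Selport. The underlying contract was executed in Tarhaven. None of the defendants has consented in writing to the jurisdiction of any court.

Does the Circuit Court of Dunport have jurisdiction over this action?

Yes

The Circuit Court of Dunport:
  (a) The amount in controversy is 58,750 dollars, within the USD 75,000 ceiling — that alternative is enough. Condition met.
  (b) The contract was executed in Tarhaven, not Dunport; the plaintiff resides in Selport, not Dunport — every alternative fails. The proviso rescues it, though: the amount in controversy is 58,750 dollars, which meets the 5,000 dollars floor. Condition met.
  (c) The claim is a consumer claim, not a contract claim, so this disjunct is met. Condition met.
  (d) The amount in controversy is USD 58,750, which meets the $50,000 floor, so this disjunct is met. And the carve-out is inapplicable — the defendants reside as follows — Ciel Okafor in Rhoholm, Rurik Quill in Dundale — not all in Dunport. Condition met.
  → All conditions met; jurisdiction exists.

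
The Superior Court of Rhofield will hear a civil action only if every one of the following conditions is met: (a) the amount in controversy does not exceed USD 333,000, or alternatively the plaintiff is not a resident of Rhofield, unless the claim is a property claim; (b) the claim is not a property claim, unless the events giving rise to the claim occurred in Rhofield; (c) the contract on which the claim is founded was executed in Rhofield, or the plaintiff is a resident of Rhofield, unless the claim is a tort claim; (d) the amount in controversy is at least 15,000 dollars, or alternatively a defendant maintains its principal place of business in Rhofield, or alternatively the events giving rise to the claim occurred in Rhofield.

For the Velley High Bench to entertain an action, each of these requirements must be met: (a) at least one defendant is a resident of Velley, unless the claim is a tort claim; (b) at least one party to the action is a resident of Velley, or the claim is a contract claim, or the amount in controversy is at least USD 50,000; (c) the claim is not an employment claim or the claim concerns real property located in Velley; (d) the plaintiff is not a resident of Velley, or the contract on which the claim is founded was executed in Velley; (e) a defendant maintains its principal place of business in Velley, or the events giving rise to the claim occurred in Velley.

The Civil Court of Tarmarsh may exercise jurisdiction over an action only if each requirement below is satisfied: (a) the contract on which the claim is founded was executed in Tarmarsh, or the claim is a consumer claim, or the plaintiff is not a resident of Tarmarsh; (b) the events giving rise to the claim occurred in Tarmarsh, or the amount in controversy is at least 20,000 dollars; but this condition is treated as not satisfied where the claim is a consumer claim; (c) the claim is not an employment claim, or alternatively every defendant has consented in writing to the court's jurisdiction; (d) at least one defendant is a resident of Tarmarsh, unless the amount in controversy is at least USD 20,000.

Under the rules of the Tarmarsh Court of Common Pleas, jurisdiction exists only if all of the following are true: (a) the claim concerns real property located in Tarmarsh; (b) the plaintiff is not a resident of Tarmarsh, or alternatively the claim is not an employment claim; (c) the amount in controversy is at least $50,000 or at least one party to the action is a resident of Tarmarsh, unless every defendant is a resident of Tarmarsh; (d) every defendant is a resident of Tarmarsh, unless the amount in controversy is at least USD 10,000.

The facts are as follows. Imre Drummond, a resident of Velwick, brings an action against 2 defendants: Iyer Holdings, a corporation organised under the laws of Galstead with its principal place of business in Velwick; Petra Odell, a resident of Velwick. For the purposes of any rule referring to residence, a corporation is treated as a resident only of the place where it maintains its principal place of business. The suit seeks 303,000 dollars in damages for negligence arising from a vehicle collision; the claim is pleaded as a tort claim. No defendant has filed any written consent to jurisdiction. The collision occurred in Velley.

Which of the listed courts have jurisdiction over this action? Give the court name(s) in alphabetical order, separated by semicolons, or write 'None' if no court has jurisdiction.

The Superior Court of Rhofield:
  (a) The amount in controversy is $303,000, within the 333,000 dollars ceiling, so one alternative holds. Satisfied.
  (b) The claim is a tort claim, not a property claim. Condition met.
  (c) No contract (and hence no place of execution) is alleged; the plaintiff resides in Velwick, not Rhofield — no alternative holds. However, the claim is a tort claim, so the 'unless' proviso supplies this condition. Met.
  (d) The amount in controversy is 303,000 dollars, which meets the USD 15,000 floor, which satisfies one of the alternatives. Condition met.
  → Jurisdiction lies.
The Velley High Bench:
  (a) No defendant resides in Velley (they reside in Velwick, Velwick). The proviso rescues it, though: the claim is a tort claim. Condition met.
  (b) The amount in controversy is $303,000, which meets the $50,000 floor, so this disjunct is met. Condition met.
  (c) The claim is a tort claim, not an employment claim, so this disjunct is met. Met.
  (d) The plaintiff resides in Velwick, which is not Velley — that alternative is enough. Met.
  (e) The operative events occurred in Velley, so this disjunct is met. Met.
  → Jurisdiction lies.
The Civil Court of Tarmarsh:
  (a) The plaintiff resides in Velwick, which is not Tarmarsh — that alternative is enough. Condition met.
  (b) The amount in controversy is 303,000 dollars, which meets the $20,000 floor, so this disjunct is met. The exception is not triggered, since the claim is a tort claim, not a consumer claim. Met.
  (c) The claim is a tort claim, not an employment claim, which satisfies one of the alternatives. Met.
  (d) No defendant resides in Tarmarsh (they reside in Velwick, Velwick). But the amount in controversy is 303,000 dollars, which meets the $20,000 floor, and the 'unless' clause therefore excuses the requirement. Met.
  → Jurisdiction lies.
The Tarmarsh Court of Common Pleas:
  (a) The claim does not concern real property. Condition not met.
  (b) The plaintiff resides in Velwick, which is not Tarmarsh — that alternative is enough. Met.
  (c) The amount in controversy is USD 303,000, which meets the USD 50,000 floor, so this disjunct is met. Condition met.
  (d) The defendants reside as follows — Iyer Holdings in Velwick, Petra Odell in Velwick — not all in Tarmarsh. The proviso rescues it, though: the amount in controversy is USD 303,000, which meets the $10,000 floor. Satisfied.
  → No jurisdiction.

the Civil Court of Tarmarsh; the Superior Court of Rhofield; the Velley High Bench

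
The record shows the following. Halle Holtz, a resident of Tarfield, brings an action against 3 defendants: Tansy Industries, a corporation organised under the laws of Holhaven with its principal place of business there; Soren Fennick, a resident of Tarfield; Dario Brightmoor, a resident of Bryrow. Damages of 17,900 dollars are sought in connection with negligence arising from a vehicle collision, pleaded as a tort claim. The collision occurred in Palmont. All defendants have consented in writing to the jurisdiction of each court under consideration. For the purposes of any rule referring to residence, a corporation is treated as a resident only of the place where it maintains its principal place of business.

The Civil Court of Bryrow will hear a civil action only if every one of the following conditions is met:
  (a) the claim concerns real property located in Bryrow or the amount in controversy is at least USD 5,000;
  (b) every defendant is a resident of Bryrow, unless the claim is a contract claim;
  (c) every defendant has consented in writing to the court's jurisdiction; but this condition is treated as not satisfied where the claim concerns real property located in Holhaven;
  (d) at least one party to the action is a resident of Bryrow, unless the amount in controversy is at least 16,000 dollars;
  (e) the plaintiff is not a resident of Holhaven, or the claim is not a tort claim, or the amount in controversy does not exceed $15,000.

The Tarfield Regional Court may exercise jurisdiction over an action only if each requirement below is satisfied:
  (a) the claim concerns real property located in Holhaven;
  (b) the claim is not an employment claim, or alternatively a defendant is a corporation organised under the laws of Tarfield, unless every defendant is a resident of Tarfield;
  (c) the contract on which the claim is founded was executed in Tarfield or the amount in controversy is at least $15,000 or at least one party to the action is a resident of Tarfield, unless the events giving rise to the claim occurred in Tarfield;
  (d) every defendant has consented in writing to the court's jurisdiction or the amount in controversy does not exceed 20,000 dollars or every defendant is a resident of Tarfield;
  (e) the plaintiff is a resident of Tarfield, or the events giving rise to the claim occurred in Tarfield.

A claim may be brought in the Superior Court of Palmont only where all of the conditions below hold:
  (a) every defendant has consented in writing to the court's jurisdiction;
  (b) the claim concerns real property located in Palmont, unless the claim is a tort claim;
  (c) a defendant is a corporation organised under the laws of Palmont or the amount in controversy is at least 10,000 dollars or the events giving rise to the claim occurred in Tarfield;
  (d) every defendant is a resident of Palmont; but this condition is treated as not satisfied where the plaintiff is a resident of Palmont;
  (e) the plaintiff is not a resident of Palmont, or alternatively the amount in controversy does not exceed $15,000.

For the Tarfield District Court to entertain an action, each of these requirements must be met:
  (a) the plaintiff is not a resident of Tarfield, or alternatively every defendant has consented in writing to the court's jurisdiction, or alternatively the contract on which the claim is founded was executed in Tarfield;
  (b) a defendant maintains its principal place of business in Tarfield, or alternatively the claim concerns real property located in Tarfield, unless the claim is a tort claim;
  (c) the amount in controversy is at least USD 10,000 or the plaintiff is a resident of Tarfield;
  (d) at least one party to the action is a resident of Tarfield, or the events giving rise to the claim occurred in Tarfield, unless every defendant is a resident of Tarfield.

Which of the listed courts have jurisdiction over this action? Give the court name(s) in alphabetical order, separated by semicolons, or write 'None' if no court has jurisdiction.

The Civil Court of Bryrow:
  (a) The amount in controversy is 17,900 dollars, which meets the 5,000 dollars floor, so this disjunct is met. Met.
  (b) The defendants reside as follows — Tansy Industries in Holhaven, Soren Fennick in Tarfield, Dario Brightmoor in Bryrow — not all in Bryrow. The proviso offers no rescue either, since the claim is a tort claim, not a contract claim. Fails.
  (c) Every defendant has filed written consent. The exception is not triggered, since the claim does not concern real property. Condition met.
  (d) Dario Brightmoor resides in Bryrow. Met.
  (e) The plaintiff resides in Tarfield, which is not Holhaven, so one alternative holds. Satisfied.
  → No jurisdiction.
The Tarfield Regional Court:
  (a) The claim does not concern real property. Condition not met.
  (b) The claim is a tort claim, not an employment claim, so this disjunct is met. Condition met.
  (c) The amount in controversy is $17,900, which meets the $15,000 floor — that alternative is enough. Met.
  (d) Every defendant has filed written consent — that alternative is enough. Condition met.
  (e) The plaintiff resides in Tarfield, so this disjunct is met. Met.
  → The court lacks jurisdiction.
The Superior Court of Palmont:
  (a) Every defendant has filed written consent. Condition met.
  (b) The claim does not concern real property. But the claim is a tort claim, and the 'unless' clause therefore excuses the requirement. Satisfied.
  (c) The amount in controversy is USD 17,900, which meets the USD 10,000 floor — that alternative is enough. Condition met.
  (d) The defendants reside as follows — Tansy Industries in Holhaven, Soren Fennick in Tarfield, Dario Brightmoor in Bryrow — not all in Palmont. Fails.
  (e) The plaintiff resides in Tarfield, which is not Palmont, so one alternative holds. Condition met.
  → No jurisdiction.
The Tarfield District Court:
  (a) Every defendant has filed written consent, so this disjunct is met. Met.
  (b) The corporate defendant(s) have their principal place of business in Holhaven, not Tarfield; the claim does not concern real property — every alternative fails. However, the claim is a tort claim, so the 'unless' proviso supplies this condition. Condition met.
  (c) The amount in controversy is USD 17,900, which meets the USD 10,000 floor, so one alternative holds. Satisfied.
  (d) Halle Holtz resides in Tarfield, so one alternative holds. Satisfied.
  → All conditions met; jurisdiction exists.

the Tarfield District Court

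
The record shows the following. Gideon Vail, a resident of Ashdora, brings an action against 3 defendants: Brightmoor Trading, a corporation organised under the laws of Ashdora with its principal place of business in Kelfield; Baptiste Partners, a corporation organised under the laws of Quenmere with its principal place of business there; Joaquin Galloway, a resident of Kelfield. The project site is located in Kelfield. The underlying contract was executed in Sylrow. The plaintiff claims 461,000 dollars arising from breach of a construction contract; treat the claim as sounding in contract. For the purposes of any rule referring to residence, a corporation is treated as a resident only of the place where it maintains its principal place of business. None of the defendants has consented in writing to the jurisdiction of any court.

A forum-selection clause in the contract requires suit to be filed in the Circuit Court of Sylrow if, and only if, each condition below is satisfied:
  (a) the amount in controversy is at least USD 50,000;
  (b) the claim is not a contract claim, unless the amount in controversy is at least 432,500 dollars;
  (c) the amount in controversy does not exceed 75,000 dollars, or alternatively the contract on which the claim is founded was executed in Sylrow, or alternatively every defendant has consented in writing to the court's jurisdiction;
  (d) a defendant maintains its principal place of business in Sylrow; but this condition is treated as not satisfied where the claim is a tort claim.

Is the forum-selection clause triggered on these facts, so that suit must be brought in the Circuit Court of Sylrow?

The Circuit Court of Sylrow:
  (a) The amount in controversy is USD 461,000, which meets the 50,000 dollars floor. Met.
  (b) The claim is a contract claim. However, the amount in controversy is USD 461,000, which meets the $432,500 floor, so the 'unless' proviso supplies this condition. Satisfied.
  (c) The contract was executed in Sylrow — that alternative is enough. Met.
  (d) The corporate defendant(s) have their principal place of business in Kelfield, Quenmere, not Sylrow. Fails.
  → The clause does not apply.

No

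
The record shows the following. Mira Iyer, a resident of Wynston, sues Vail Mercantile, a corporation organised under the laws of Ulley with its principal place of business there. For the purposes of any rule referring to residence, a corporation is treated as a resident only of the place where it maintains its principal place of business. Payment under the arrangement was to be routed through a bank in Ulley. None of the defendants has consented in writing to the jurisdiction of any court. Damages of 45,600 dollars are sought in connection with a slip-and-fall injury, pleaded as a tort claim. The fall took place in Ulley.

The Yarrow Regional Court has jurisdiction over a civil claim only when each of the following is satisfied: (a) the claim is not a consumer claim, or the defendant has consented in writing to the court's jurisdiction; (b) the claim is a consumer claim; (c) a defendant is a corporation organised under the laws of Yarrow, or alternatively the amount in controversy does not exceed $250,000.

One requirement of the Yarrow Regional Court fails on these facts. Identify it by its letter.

(b)

The Yarrow Regional Court:
  (a) The claim is a tort claim, not a consumer claim — that alternative is enough. Satisfied.
  (b) The claim is a tort claim, not a consumer claim. Fails.
  (c) The amount in controversy is $45,600, within the 250,000 dollars ceiling, which satisfies one of the alternatives. Satisfied.
Only condition (b) fails.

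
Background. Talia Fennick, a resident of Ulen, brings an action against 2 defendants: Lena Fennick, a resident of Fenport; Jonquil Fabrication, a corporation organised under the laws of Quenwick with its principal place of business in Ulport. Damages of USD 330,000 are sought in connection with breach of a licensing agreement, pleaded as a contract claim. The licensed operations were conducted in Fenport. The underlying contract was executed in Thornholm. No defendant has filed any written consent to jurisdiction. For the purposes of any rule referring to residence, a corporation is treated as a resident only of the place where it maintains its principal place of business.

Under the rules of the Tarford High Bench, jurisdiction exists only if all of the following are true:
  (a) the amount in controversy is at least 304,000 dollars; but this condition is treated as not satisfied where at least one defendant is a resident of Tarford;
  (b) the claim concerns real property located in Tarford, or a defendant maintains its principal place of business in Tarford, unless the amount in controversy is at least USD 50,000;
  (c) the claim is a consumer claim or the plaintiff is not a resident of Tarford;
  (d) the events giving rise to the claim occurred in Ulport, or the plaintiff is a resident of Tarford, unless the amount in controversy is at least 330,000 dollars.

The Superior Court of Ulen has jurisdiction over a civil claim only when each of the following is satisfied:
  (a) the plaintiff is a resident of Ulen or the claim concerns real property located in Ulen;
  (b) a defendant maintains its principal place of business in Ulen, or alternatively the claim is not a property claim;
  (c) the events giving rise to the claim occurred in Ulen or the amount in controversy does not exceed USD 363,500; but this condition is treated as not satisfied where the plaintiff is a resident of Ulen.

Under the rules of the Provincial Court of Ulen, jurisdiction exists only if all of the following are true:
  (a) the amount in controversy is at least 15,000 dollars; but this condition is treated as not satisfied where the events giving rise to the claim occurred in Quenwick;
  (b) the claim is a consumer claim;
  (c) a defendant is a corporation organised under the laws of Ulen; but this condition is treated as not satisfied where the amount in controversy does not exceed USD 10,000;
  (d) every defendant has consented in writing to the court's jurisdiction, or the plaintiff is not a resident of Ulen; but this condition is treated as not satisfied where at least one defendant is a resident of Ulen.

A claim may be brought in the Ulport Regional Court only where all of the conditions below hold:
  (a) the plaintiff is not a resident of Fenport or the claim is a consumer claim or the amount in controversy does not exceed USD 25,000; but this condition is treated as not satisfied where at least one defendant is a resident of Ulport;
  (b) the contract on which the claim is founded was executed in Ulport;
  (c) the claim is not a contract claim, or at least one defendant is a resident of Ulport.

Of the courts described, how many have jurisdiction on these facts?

1

The Tarford High Bench:
  (a) The amount in controversy is USD 330,000, which meets the $304,000 floor. The exception is not triggered, since no defendant resides in Tarford (they reside in Fenport, Ulport). Condition met.
  (b) The claim does not concern real property; the corporate defendant(s) have their principal place of business in Ulport, not Tarford — every alternative fails. But the amount in controversy is 330,000 dollars, which meets the $50,000 floor, and the 'unless' clause therefore excuses the requirement. Met.
  (c) The plaintiff resides in Ulen, which is not Tarford, so this disjunct is met. Condition met.
  (d) The operative events occurred in Fenport, not Ulport; the plaintiff resides in Ulen, not Tarford — every alternative fails. However, the amount in controversy is 330,000 dollars, which meets the 330,000 dollars floor, so the 'unless' proviso supplies this condition. Met.
  → Jurisdiction lies.
The Superior Court of Ulen:
  (a) The plaintiff resides in Ulen, which satisfies one of the alternatives. Satisfied.
  (b) The claim is a contract claim, not a property claim, so this disjunct is met. Condition met.
  (c) The amount in controversy is 330,000 dollars, within the $363,500 ceiling, so one alternative holds. But the carve-out bites: the plaintiff resides in Ulen. Fails.
  → No jurisdiction.
The Provincial Court of Ulen:
  (a) The amount in controversy is $330,000, which meets the $15,000 floor. The carve-out does not apply: the operative events occurred in Fenport, not Quenwick. Satisfied.
  (b) The claim is a contract claim, not a consumer claim. Not satisfied.
  (c) The corporate defendant(s) are organised in Quenwick, not Ulen. Condition not met.
  (d) No such written consent has been filed; the plaintiff resides in Ulen — none of the alternatives is met. Condition not met.
  → At least one condition fails; no jurisdiction.
The Ulport Regional Court:
  (a) The plaintiff resides in Ulen, which is not Fenport — that alternative is enough. But the carve-out bites: Jonquil Fabrication resides in Ulport. Fails.
  (b) The contract was executed in Thornholm, not Ulport. Fails.
  (c) Jonquil Fabrication resides in Ulport — that alternative is enough. Condition met.
  → No jurisdiction.
Courts with jurisdiction: the Tarford High Bench — 1 in total.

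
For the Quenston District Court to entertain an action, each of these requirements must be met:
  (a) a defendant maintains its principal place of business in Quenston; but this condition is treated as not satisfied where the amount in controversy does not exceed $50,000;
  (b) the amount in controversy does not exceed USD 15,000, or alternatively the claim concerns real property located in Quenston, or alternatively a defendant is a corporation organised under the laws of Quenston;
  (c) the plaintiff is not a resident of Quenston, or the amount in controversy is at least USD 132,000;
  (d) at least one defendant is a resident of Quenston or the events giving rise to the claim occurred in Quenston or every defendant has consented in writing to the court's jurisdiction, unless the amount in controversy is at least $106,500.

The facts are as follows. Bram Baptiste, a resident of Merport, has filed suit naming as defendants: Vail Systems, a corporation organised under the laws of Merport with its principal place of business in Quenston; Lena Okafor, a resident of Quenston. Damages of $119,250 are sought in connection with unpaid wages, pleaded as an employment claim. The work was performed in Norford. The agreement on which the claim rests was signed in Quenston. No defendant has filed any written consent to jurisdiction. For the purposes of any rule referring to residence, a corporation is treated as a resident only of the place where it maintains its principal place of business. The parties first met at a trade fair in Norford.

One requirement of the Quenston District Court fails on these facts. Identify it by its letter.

(b)

The Quenston District Court:
  (a) Vail Systems has its principal place of business in Quenston. And the carve-out is inapplicable — the amount in controversy is $119,250, above the $50,000 ceiling. Satisfied.
  (b) The amount in controversy is $119,250, above the 15,000 dollars ceiling; the claim does not concern real property; the corporate defendant(s) are organised in Merport, not Quenston — every alternative fails. Not met.
  (c) The plaintiff resides in Merport, which is not Quenston, so this disjunct is met. Satisfied.
  (d) Vail Systems resides in Quenston, so one alternative holds. Satisfied.
Only condition (b) fails.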